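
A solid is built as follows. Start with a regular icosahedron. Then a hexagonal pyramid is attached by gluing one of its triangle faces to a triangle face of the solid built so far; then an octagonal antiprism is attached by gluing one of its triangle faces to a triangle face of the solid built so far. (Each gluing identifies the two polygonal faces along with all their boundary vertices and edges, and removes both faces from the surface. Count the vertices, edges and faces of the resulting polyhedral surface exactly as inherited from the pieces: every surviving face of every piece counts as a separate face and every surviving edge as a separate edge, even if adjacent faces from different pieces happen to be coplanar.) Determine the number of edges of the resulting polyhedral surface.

68

A regular icosahedron: V=12, E=30, F=20.
Attach a hexagonal pyramid (V=7, E=12, F=7) along a 3-gon: merge 3 vertices and 3 edges, delete both glued faces → V=16, E=39, F=25.
Attach an octagonal antiprism (V=16, E=32, F=18) along a 3-gon: merge 3 vertices and 3 edges, delete both glued faces → V=29, E=68, F=41.
Check: V − E + F = 29 − 68 + 41 = 2.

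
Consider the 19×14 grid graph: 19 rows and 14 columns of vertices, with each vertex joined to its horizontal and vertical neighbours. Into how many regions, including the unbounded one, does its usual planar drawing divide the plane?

The grid has V = 19·14 = 266 vertices and E = 19·13 + 14·18 = 499 edges.
F = 2 − V + E = 2 − 266 + 499 = 235.

235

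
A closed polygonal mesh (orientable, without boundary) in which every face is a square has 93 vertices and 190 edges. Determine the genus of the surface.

Every face is a square and each edge borders two faces, so 4F = 2·190, giving F = 95.
χ = V − E + F = 93 − 190 + 95 = -2.
For a closed orientable surface χ = 2 − 2g, so g = (2 − (-2))/2 = 2.

2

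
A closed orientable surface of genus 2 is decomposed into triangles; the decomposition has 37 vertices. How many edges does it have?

χ = 2 − 2·2 = -2, and every face is a triangle so 3F = 2E.
V − E + F = -2 with E = 3F/2 gives 37 − (3/2 − 1)·F = -2, so F = 78 and E = 117.

117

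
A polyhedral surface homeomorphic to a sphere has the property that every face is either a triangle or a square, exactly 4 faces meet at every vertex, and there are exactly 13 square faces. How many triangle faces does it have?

8

Let x be the number of triangles; then F = 13 + x.
Edge–face incidences: 2E = 4·13 + 3·x = 52 + 3x.
Every vertex has degree 4, so 4V = 2E.
Euler: V − E + F = 2 ⇒ (2E)/4 − E + (13 + x) = 2.
Multiply by 8: 2·(2E) − 4·(2E) + 8·(13 + x) = 16, i.e. 104 + 8x − 2·(52 + 3x) = 16.
Collecting terms: 2x = 16, so x = 8.
Then 2E = 52 + 3·8 = 76, so E = 38, V = 2E/4 = 19, F = 13 + 8 = 21.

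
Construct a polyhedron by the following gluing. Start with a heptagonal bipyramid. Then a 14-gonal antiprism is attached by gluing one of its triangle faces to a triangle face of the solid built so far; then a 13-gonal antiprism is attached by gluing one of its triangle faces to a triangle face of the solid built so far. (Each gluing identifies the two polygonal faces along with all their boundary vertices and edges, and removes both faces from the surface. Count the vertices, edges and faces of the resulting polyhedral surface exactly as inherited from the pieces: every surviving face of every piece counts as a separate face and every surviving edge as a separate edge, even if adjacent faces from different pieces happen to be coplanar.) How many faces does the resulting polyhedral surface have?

68

A heptagonal bipyramid: V=9, E=21, F=14.
Attach a 14-gonal antiprism (V=28, E=56, F=30) along a 3-gon: merge 3 vertices and 3 edges, delete both glued faces → V=34, E=74, F=42.
Attach a 13-gonal antiprism (V=26, E=52, F=28) along a 3-gon: merge 3 vertices and 3 edges, delete both glued faces → V=57, E=123, F=68.
Check: V − E + F = 57 − 123 + 68 = 2.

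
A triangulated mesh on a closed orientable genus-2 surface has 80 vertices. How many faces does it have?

164

χ = 2 − 2·2 = -2, and every face is a triangle so 3F = 2E.
V − E + F = -2 with E = 3F/2 gives 80 − (3/2 − 1)·F = -2, so F = 164 and E = 246.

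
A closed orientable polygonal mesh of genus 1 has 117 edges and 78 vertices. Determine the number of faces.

39

For a closed orientable surface of genus 1, χ = 2 − 2·1 = 0.
F = 0 − V + E = 0 − 78 + 117 = 39.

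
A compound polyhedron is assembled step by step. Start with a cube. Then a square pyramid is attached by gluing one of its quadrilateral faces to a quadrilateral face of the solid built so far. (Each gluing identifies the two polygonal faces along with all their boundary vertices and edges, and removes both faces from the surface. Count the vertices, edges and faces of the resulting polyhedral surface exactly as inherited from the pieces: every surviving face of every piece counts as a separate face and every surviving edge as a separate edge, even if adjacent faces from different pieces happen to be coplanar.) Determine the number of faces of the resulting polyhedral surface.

9

A cube: V=8, E=12, F=6.
Attach a square pyramid (V=5, E=8, F=5) along a 4-gon: merge 4 vertices and 4 edges, delete both glued faces → V=9, E=16, F=9.
Check: V − E + F = 9 − 16 + 9 = 2.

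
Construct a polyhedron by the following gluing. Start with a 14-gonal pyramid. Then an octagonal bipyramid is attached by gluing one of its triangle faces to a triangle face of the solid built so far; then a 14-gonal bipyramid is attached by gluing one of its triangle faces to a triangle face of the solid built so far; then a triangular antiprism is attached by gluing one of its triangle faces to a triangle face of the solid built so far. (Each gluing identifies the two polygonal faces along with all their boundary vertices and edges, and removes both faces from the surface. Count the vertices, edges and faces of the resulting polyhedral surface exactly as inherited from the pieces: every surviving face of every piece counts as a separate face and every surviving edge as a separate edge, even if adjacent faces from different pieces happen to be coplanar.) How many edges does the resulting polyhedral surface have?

A 14-gonal pyramid: V=15, E=28, F=15.
Attach an octagonal bipyramid (V=10, E=24, F=16) along a 3-gon: merge 3 vertices and 3 edges, delete both glued faces → V=22, E=49, F=29.
Attach a 14-gonal bipyramid (V=16, E=42, F=28) along a 3-gon: merge 3 vertices and 3 edges, delete both glued faces → V=35, E=88, F=55.
Attach a triangular antiprism (V=6, E=12, F=8) along a 3-gon: merge 3 vertices and 3 edges, delete both glued faces → V=38, E=97, F=61.
Check: V − E + F = 38 − 97 + 61 = 2.

97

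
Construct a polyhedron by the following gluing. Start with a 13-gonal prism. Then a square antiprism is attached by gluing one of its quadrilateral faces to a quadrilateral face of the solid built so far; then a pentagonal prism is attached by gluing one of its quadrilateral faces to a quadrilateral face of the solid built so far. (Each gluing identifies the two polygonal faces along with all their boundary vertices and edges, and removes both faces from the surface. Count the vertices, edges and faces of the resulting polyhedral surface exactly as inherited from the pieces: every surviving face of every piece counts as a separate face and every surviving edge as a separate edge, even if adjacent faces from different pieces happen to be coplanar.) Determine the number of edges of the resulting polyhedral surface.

62

A 13-gonal prism: V=26, E=39, F=15.
Attach a square antiprism (V=8, E=16, F=10) along a 4-gon: merge 4 vertices and 4 edges, delete both glued faces → V=30, E=51, F=23.
Attach a pentagonal prism (V=10, E=15, F=7) along a 4-gon: merge 4 vertices and 4 edges, delete both glued faces → V=36, E=62, F=28.
Check: V − E + F = 36 − 62 + 28 = 2.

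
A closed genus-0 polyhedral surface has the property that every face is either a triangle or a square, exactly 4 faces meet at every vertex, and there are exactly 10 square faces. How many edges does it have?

32

Let x be the number of triangles; then F = 10 + x.
Edge–face incidences: 2E = 4·10 + 3·x = 40 + 3x.
Every vertex has degree 4, so 4V = 2E.
Euler: V − E + F = 2 ⇒ (2E)/4 − E + (10 + x) = 2.
Multiply by 8: 2·(2E) − 4·(2E) + 8·(10 + x) = 16, i.e. 80 + 8x − 2·(40 + 3x) = 16.
Collecting terms: 2x = 16, so x = 8.
Then 2E = 40 + 3·8 = 64, so E = 32, V = 2E/4 = 16, F = 10 + 8 = 18.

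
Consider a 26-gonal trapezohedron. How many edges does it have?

104

The n-trapezohedron (dual of the n-antiprism) has V = 2·26 + 2 = 54, E = 4·26 = 104, F = 2·26 = 52.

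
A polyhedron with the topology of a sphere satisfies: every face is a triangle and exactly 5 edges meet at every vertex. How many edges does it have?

30

Each face has 3 edges and each edge borders two faces, so 2E = 3F.
Each vertex has degree 5, so 5V = 2E and hence V = 3F/5.
Euler: V − E + F = 2 ⇒ (3F/5) − (3F/2) + F = 2.
Multiply by 10: (6 − 15 + 10)F = 20, i.e. 1F = 20.
So F = 20, E = 3·20/2 = 30, V = 3·20/5 = 12.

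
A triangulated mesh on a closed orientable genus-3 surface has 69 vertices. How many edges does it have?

χ = 2 − 2·3 = -4, and every face is a triangle so 3F = 2E.
V − E + F = -4 with E = 3F/2 gives 69 − (3/2 − 1)·F = -4, so F = 146 and E = 219.

219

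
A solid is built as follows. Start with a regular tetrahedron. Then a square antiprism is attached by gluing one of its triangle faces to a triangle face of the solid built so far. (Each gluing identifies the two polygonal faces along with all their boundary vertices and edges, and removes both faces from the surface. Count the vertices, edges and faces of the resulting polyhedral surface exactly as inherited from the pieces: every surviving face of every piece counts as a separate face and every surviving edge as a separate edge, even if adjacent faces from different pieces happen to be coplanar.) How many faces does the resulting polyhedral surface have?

A regular tetrahedron: V=4, E=6, F=4.
Attach a square antiprism (V=8, E=16, F=10) along a 3-gon: merge 3 vertices and 3 edges, delete both glued faces → V=9, E=19, F=12.
Check: V − E + F = 9 − 19 + 12 = 2.

12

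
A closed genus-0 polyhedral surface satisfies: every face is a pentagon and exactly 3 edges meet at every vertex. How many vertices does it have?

Each face has 5 edges and each edge borders two faces, so 2E = 5F.
Each vertex has degree 3, so 3V = 2E and hence V = 5F/3.
Euler: V − E + F = 2 ⇒ (5F/3) − (5F/2) + F = 2.
Multiply by 6: (10 − 15 + 6)F = 12, i.e. 1F = 12.
So F = 12, E = 5·12/2 = 30, V = 5·12/3 = 20.

20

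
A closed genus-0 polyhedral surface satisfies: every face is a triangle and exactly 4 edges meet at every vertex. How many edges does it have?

Each face has 3 edges and each edge borders two faces, so 2E = 3F.
Each vertex has degree 4, so 4V = 2E and hence V = 3F/4.
Euler: V − E + F = 2 ⇒ (3F/4) − (3F/2) + F = 2.
Multiply by 8: (6 − 12 + 8)F = 16, i.e. 2F = 16.
So F = 8, E = 3·8/2 = 12, V = 3·8/4 = 6.

12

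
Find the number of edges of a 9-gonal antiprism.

An antiprism on an n-gon has two n-gon caps and 2n triangles: V = 2·9 = 18, E = 4·9 = 36, F = 2·9 + 2 = 20.

36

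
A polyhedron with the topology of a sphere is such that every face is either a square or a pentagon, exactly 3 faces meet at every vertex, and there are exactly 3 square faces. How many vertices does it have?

14

Let x be the number of pentagons; then F = 3 + x.
Edge–face incidences: 2E = 4·3 + 5·x = 12 + 5x.
Every vertex has degree 3, so 3V = 2E.
Euler: V − E + F = 2 ⇒ (2E)/3 − E + (3 + x) = 2.
Multiply by 6: 2·(2E) − 3·(2E) + 6·(3 + x) = 12, i.e. 18 + 6x − (12 + 5x) = 12.
Collecting terms: x + 6 = 12, so x = 6.
Then 2E = 12 + 5·6 = 42, so E = 21, V = 2E/3 = 14, F = 3 + 6 = 9.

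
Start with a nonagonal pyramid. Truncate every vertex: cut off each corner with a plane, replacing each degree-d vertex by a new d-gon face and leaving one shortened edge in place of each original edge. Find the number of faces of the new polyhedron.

The base solid has V = 10, E = 18, F = 10.
Truncation replaces each original edge-end by a new vertex, so V′ = 2E = 36.
Each original edge survives, and each old vertex of degree d contributes d new edges; summing degrees gives Σd = 2E, so E′ = E + 2E = 3E = 54.
Each original face survives and each original vertex becomes one new face: F′ = F + V = 20.

20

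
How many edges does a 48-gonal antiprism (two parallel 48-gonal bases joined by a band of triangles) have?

An antiprism on an n-gon has two n-gon caps and 2n triangles: V = 2·48 = 96, E = 4·48 = 192, F = 2·48 + 2 = 98.
Check: V − E + F = 96 − 192 + 98 = 2.

192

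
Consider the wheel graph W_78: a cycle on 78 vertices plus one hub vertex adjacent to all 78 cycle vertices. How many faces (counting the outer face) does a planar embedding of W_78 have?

W_78 has V = 78 + 1 = 79 vertices and E = 2·78 = 156 edges.
By Euler's formula F = 2 − V + E = 2 − 79 + 156 = 79.

79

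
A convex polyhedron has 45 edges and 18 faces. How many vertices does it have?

Here V − E + F = 2.
V = 2 + E − F = 2 + 45 − 18 = 29.

29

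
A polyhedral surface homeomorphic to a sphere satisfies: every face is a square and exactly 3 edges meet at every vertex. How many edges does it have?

12

Each face has 4 edges and each edge borders two faces, so 2E = 4F.
Each vertex has degree 3, so 3V = 2E and hence V = 4F/3.
Euler: V − E + F = 2 ⇒ (4F/3) − (4F/2) + F = 2.
Multiply by 6: (8 − 12 + 6)F = 12, i.e. 2F = 12.
So F = 6, E = 4·6/2 = 12, V = 4·6/3 = 8.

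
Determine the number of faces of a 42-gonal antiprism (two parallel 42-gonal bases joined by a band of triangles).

86

An antiprism on an n-gon has two n-gon caps and 2n triangles: V = 2·42 = 84, E = 4·42 = 168, F = 2·42 + 2 = 86.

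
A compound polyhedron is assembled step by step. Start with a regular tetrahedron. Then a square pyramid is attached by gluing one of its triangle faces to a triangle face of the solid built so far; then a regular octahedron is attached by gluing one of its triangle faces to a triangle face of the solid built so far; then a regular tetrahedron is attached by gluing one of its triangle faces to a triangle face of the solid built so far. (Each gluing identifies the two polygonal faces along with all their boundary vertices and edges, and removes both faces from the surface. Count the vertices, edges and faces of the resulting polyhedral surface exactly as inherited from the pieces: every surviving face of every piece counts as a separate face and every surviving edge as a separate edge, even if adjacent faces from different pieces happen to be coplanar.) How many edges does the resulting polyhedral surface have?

A regular tetrahedron: V=4, E=6, F=4.
Attach a square pyramid (V=5, E=8, F=5) along a 3-gon: merge 3 vertices and 3 edges, delete both glued faces → V=6, E=11, F=7.
Attach a regular octahedron (V=6, E=12, F=8) along a 3-gon: merge 3 vertices and 3 edges, delete both glued faces → V=9, E=20, F=13.
Attach a regular tetrahedron (V=4, E=6, F=4) along a 3-gon: merge 3 vertices and 3 edges, delete both glued faces → V=10, E=23, F=15.
Check: V − E + F = 10 − 23 + 15 = 2.

23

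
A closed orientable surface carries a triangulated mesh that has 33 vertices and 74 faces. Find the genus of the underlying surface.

Every face is a triangle, so 2E = 3·74 = 222, giving E = 111.
χ = V − E + F = 33 − 111 + 74 = -4.
For a closed orientable surface χ = 2 − 2g, so g = (2 − (-4))/2 = 3.

3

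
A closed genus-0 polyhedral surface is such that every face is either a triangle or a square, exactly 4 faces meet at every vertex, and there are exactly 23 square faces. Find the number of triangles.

Let x be the number of triangles; then F = 23 + x.
Edge–face incidences: 2E = 4·23 + 3·x = 92 + 3x.
Every vertex has degree 4, so 4V = 2E.
Euler: V − E + F = 2 ⇒ (2E)/4 − E + (23 + x) = 2.
Multiply by 8: 2·(2E) − 4·(2E) + 8·(23 + x) = 16, i.e. 184 + 8x − 2·(92 + 3x) = 16.
Collecting terms: 2x = 16, so x = 8.
Then 2E = 92 + 3·8 = 116, so E = 58, V = 2E/4 = 29, F = 23 + 8 = 31.

8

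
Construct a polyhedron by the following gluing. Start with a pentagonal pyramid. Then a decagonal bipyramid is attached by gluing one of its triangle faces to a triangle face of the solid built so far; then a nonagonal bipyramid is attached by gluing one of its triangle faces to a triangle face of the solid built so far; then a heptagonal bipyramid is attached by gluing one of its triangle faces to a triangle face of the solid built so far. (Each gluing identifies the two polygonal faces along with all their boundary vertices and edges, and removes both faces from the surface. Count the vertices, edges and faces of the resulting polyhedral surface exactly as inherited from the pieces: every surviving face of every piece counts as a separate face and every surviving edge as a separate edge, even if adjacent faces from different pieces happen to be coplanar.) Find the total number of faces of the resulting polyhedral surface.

A pentagonal pyramid: V=6, E=10, F=6.
Attach a decagonal bipyramid (V=12, E=30, F=20) along a 3-gon: merge 3 vertices and 3 edges, delete both glued faces → V=15, E=37, F=24.
Attach a nonagonal bipyramid (V=11, E=27, F=18) along a 3-gon: merge 3 vertices and 3 edges, delete both glued faces → V=23, E=61, F=40.
Attach a heptagonal bipyramid (V=9, E=21, F=14) along a 3-gon: merge 3 vertices and 3 edges, delete both glued faces → V=29, E=79, F=52.
Check: V − E + F = 29 − 79 + 52 = 2.

52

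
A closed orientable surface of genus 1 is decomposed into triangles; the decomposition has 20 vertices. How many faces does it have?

χ = 2 − 2·1 = 0, and every face is a triangle so 3F = 2E.
V − E + F = 0 with E = 3F/2 gives 20 − (3/2 − 1)·F = 0, so F = 40 and E = 60.

40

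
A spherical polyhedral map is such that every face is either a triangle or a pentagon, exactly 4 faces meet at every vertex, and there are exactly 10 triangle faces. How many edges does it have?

Let x be the number of pentagons; then F = 10 + x.
Edge–face incidences: 2E = 3·10 + 5·x = 30 + 5x.
Every vertex has degree 4, so 4V = 2E.
Euler: V − E + F = 2 ⇒ (2E)/4 − E + (10 + x) = 2.
Multiply by 8: 2·(2E) − 4·(2E) + 8·(10 + x) = 16, i.e. 80 + 8x − 2·(30 + 5x) = 16.
Collecting terms: −2x + 20 = 16, so −2x = −4, so x = 2.
Then 2E = 30 + 5·2 = 40, so E = 20, V = 2E/4 = 10, F = 10 + 2 = 12.

20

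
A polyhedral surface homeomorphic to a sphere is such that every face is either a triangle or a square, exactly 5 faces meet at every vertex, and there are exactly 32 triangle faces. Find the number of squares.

6

Let x be the number of squares; then F = 32 + x.
Edge–face incidences: 2E = 3·32 + 4·x = 96 + 4x.
Every vertex has degree 5, so 5V = 2E.
Euler: V − E + F = 2 ⇒ (2E)/5 − E + (32 + x) = 2.
Multiply by 10: 2·(2E) − 5·(2E) + 10·(32 + x) = 20, i.e. 320 + 10x − 3·(96 + 4x) = 20.
Collecting terms: −2x + 32 = 20, so −2x = −12, so x = 6.
Then 2E = 96 + 4·6 = 120, so E = 60, V = 2E/5 = 24, F = 32 + 6 = 38.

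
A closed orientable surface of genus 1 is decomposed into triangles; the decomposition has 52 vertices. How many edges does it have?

156

χ = 2 − 2·1 = 0, and every face is a triangle so 3F = 2E.
V − E + F = 0 with E = 3F/2 gives 52 − (3/2 − 1)·F = 0, so F = 104 and E = 156.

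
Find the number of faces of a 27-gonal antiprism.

An antiprism on an n-gon has two n-gon caps and 2n triangles: V = 2·27 = 54, E = 4·27 = 108, F = 2·27 + 2 = 56.
Check: V − E + F = 54 − 108 + 56 = 2.

56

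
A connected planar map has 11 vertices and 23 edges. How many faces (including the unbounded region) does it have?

Euler's formula for a connected plane graph: V − E + F = 2, so F = 2 − 11 + 23 = 14.

14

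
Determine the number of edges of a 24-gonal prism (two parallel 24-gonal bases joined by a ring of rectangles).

72

A prism on an n-gon has two n-gon bases and n rectangular sides: V = 2·24 = 48, E = 3·24 = 72, F = 24 + 2 = 26.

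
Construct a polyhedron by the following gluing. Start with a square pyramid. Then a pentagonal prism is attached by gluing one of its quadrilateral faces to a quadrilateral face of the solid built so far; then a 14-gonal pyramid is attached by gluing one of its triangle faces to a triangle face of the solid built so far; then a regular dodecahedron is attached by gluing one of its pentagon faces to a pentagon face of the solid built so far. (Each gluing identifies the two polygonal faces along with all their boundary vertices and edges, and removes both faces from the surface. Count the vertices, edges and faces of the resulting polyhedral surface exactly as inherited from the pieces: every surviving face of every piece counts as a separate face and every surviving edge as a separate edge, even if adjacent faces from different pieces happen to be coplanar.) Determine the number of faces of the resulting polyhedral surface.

33

A square pyramid: V=5, E=8, F=5.
Attach a pentagonal prism (V=10, E=15, F=7) along a 4-gon: merge 4 vertices and 4 edges, delete both glued faces → V=11, E=19, F=10.
Attach a 14-gonal pyramid (V=15, E=28, F=15) along a 3-gon: merge 3 vertices and 3 edges, delete both glued faces → V=23, E=44, F=23.
Attach a regular dodecahedron (V=20, E=30, F=12) along a 5-gon: merge 5 vertices and 5 edges, delete both glued faces → V=38, E=69, F=33.
Check: V − E + F = 38 − 69 + 33 = 2.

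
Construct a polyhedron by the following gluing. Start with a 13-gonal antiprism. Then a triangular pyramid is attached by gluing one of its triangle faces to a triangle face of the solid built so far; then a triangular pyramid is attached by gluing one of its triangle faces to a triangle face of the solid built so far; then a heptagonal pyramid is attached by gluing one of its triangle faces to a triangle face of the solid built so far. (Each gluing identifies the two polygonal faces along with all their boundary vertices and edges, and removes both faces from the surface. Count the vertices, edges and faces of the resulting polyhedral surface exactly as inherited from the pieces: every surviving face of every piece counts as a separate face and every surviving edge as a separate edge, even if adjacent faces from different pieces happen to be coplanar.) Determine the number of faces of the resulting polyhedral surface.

A 13-gonal antiprism: V=26, E=52, F=28.
Attach a triangular pyramid (V=4, E=6, F=4) along a 3-gon: merge 3 vertices and 3 edges, delete both glued faces → V=27, E=55, F=30.
Attach a triangular pyramid (V=4, E=6, F=4) along a 3-gon: merge 3 vertices and 3 edges, delete both glued faces → V=28, E=58, F=32.
Attach a heptagonal pyramid (V=8, E=14, F=8) along a 3-gon: merge 3 vertices and 3 edges, delete both glued faces → V=33, E=69, F=38.
Check: V − E + F = 33 − 69 + 38 = 2.

38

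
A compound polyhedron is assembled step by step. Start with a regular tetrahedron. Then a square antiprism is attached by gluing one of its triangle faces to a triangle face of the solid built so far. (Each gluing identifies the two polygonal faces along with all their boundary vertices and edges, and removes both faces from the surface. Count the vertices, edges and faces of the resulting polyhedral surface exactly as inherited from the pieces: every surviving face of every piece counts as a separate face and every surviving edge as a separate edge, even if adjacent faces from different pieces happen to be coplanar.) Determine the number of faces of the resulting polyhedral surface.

A regular tetrahedron: V=4, E=6, F=4.
Attach a square antiprism (V=8, E=16, F=10) along a 3-gon: merge 3 vertices and 3 edges, delete both glued faces → V=9, E=19, F=12.
Check: V − E + F = 9 − 19 + 12 = 2.

12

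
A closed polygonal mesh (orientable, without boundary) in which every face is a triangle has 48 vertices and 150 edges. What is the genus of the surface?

Every face is a triangle and each edge borders two faces, so 3F = 2·150, giving F = 100.
χ = V − E + F = 48 − 150 + 100 = -2.
For a closed orientable surface χ = 2 − 2g, so g = (2 − (-2))/2 = 2.

2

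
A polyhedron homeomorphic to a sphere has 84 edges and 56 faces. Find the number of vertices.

30

Here V − E + F = 2.
V = 2 + E − F = 2 + 84 − 56 = 30.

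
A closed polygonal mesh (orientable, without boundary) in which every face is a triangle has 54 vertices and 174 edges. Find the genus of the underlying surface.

3

Every face is a triangle and each edge borders two faces, so 3F = 2·174, giving F = 116.
χ = V − E + F = 54 − 174 + 116 = -4.
For a closed orientable surface χ = 2 − 2g, so g = (2 − (-4))/2 = 3.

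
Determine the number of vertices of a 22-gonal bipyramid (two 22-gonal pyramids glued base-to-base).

A bipyramid over an n-gon has 2n triangular faces and n + 2 vertices: V = 22 + 2 = 24, E = 3·22 = 66, F = 2·22 = 44.

24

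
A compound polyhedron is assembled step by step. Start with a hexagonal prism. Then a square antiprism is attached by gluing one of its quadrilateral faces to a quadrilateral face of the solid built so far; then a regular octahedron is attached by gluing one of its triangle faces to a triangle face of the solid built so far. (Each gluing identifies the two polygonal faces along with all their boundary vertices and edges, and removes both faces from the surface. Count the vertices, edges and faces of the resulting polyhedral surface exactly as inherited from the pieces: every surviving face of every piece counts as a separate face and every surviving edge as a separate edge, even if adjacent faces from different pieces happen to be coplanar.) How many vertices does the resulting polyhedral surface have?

19

A hexagonal prism: V=12, E=18, F=8.
Attach a square antiprism (V=8, E=16, F=10) along a 4-gon: merge 4 vertices and 4 edges, delete both glued faces → V=16, E=30, F=16.
Attach a regular octahedron (V=6, E=12, F=8) along a 3-gon: merge 3 vertices and 3 edges, delete both glued faces → V=19, E=39, F=22.
Check: V − E + F = 19 − 39 + 22 = 2.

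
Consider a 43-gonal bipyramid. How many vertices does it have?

A bipyramid over an n-gon has 2n triangular faces and n + 2 vertices: V = 43 + 2 = 45, E = 3·43 = 129, F = 2·43 = 86.

45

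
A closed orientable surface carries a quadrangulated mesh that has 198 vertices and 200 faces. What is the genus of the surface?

2

Every face is a square, so 2E = 4·200 = 800, giving E = 400.
χ = V − E + F = 198 − 400 + 200 = -2.
For a closed orientable surface χ = 2 − 2g, so g = (2 − (-2))/2 = 2.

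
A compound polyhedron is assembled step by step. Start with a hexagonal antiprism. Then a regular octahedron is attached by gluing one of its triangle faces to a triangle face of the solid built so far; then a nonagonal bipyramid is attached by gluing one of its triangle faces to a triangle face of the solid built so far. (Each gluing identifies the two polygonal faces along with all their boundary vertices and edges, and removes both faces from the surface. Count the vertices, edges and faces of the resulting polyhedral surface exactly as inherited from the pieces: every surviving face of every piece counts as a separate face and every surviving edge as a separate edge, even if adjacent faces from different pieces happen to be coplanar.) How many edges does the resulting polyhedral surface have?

A hexagonal antiprism: V=12, E=24, F=14.
Attach a regular octahedron (V=6, E=12, F=8) along a 3-gon: merge 3 vertices and 3 edges, delete both glued faces → V=15, E=33, F=20.
Attach a nonagonal bipyramid (V=11, E=27, F=18) along a 3-gon: merge 3 vertices and 3 edges, delete both glued faces → V=23, E=57, F=36.
Check: V − E + F = 23 − 57 + 36 = 2.

57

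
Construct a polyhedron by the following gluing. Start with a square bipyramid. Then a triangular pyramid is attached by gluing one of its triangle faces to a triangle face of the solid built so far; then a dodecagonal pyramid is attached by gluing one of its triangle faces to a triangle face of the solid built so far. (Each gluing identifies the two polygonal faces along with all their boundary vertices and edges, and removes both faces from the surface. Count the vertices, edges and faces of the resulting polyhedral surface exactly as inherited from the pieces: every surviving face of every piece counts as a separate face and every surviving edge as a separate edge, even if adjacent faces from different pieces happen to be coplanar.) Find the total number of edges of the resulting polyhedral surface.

36

A square bipyramid: V=6, E=12, F=8.
Attach a triangular pyramid (V=4, E=6, F=4) along a 3-gon: merge 3 vertices and 3 edges, delete both glued faces → V=7, E=15, F=10.
Attach a dodecagonal pyramid (V=13, E=24, F=13) along a 3-gon: merge 3 vertices and 3 edges, delete both glued faces → V=17, E=36, F=21.
Check: V − E + F = 17 − 36 + 21 = 2.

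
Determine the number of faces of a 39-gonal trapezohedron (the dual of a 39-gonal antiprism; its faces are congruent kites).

78

The n-trapezohedron (dual of the n-antiprism) has V = 2·39 + 2 = 80, E = 4·39 = 156, F = 2·39 = 78.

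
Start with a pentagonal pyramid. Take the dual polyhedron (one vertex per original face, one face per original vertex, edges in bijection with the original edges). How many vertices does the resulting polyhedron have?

6

The base solid has V = 6, E = 10, F = 6.
The dual swaps V and F and preserves E: V′ = F = 6, E′ = E = 10, F′ = V = 6.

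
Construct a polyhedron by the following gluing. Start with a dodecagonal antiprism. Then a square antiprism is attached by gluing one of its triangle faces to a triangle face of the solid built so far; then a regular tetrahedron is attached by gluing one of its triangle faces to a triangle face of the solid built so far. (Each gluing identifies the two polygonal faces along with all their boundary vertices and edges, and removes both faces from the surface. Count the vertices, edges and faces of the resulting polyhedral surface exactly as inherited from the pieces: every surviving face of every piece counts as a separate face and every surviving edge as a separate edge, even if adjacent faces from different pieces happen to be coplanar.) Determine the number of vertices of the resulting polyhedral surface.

30

A dodecagonal antiprism: V=24, E=48, F=26.
Attach a square antiprism (V=8, E=16, F=10) along a 3-gon: merge 3 vertices and 3 edges, delete both glued faces → V=29, E=61, F=34.
Attach a regular tetrahedron (V=4, E=6, F=4) along a 3-gon: merge 3 vertices and 3 edges, delete both glued faces → V=30, E=64, F=36.
Check: V − E + F = 30 − 64 + 36 = 2.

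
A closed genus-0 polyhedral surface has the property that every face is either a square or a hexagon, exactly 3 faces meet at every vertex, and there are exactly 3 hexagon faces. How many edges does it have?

Let x be the number of squares; then F = 3 + x.
Edge–face incidences: 2E = 6·3 + 4·x = 18 + 4x.
Every vertex has degree 3, so 3V = 2E.
Euler: V − E + F = 2 ⇒ (2E)/3 − E + (3 + x) = 2.
Multiply by 6: 2·(2E) − 3·(2E) + 6·(3 + x) = 12, i.e. 18 + 6x − (18 + 4x) = 12.
Collecting terms: 2x = 12, so x = 6.
Then 2E = 18 + 4·6 = 42, so E = 21, V = 2E/3 = 14, F = 3 + 6 = 9.

21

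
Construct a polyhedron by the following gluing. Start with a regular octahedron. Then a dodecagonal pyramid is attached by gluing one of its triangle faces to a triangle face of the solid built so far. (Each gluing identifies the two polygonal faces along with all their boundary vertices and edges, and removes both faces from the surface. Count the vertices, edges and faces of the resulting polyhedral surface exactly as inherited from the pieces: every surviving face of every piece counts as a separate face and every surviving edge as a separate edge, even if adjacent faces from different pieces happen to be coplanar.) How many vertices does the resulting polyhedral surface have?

A regular octahedron: V=6, E=12, F=8.
Attach a dodecagonal pyramid (V=13, E=24, F=13) along a 3-gon: merge 3 vertices and 3 edges, delete both glued faces → V=16, E=33, F=19.
Check: V − E + F = 16 − 33 + 19 = 2.

16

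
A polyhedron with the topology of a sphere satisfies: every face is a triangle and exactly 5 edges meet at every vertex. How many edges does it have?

30

Each face has 3 edges and each edge borders two faces, so 2E = 3F.
Each vertex has degree 5, so 5V = 2E and hence V = 3F/5.
Euler: V − E + F = 2 ⇒ (3F/5) − (3F/2) + F = 2.
Multiply by 10: (6 − 15 + 10)F = 20, i.e. 1F = 20.
So F = 20, E = 3·20/2 = 30, V = 3·20/5 = 12.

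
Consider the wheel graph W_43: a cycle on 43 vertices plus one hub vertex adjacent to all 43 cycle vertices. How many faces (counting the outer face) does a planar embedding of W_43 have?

44

W_43 has V = 43 + 1 = 44 vertices and E = 2·43 = 86 edges.
By Euler's formula F = 2 − V + E = 2 − 44 + 86 = 44.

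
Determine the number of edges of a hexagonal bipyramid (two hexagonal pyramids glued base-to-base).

18

A bipyramid over an n-gon has 2n triangular faces and n + 2 vertices: V = 6 + 2 = 8, E = 3·6 = 18, F = 2·6 = 12.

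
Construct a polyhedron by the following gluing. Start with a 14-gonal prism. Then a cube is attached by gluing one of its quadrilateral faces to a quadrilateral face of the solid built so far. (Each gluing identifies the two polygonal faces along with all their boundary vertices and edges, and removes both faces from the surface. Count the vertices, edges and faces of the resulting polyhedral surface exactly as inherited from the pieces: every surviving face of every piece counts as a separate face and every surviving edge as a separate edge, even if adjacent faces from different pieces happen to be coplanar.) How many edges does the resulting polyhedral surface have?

50

A 14-gonal prism: V=28, E=42, F=16.
Attach a cube (V=8, E=12, F=6) along a 4-gon: merge 4 vertices and 4 edges, delete both glued faces → V=32, E=50, F=20.
Check: V − E + F = 32 − 50 + 20 = 2.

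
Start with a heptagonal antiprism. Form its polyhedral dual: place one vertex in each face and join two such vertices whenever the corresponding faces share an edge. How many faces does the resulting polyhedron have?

14

The base solid has V = 14, E = 28, F = 16.
The dual swaps V and F and preserves E: V′ = F = 16, E′ = E = 28, F′ = V = 14.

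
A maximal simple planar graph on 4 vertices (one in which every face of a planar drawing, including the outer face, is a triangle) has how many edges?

In a plane triangulation 3F = 2E and V − E + F = 2, so E = 3V − 6 = 3·4 − 6 = 6.

6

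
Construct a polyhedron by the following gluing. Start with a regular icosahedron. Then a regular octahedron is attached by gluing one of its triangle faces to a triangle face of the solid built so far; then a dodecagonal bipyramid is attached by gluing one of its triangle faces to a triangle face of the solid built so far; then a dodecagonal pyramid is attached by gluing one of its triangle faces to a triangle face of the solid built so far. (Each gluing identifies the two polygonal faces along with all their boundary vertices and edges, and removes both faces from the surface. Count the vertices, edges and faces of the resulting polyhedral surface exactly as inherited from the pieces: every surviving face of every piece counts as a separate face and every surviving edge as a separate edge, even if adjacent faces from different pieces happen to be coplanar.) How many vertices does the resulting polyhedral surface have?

A regular icosahedron: V=12, E=30, F=20.
Attach a regular octahedron (V=6, E=12, F=8) along a 3-gon: merge 3 vertices and 3 edges, delete both glued faces → V=15, E=39, F=26.
Attach a dodecagonal bipyramid (V=14, E=36, F=24) along a 3-gon: merge 3 vertices and 3 edges, delete both glued faces → V=26, E=72, F=48.
Attach a dodecagonal pyramid (V=13, E=24, F=13) along a 3-gon: merge 3 vertices and 3 edges, delete both glued faces → V=36, E=93, F=59.
Check: V − E + F = 36 − 93 + 59 = 2.

36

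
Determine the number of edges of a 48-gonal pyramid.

96

A pyramid on an n-gon base has one n-gon and n triangles: V = 48 + 1 = 49, E = 2·48 = 96, F = 48 + 1 = 49.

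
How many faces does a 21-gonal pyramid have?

22

A pyramid on an n-gon base has one n-gon and n triangles: V = 21 + 1 = 22, E = 2·21 = 42, F = 21 + 1 = 22.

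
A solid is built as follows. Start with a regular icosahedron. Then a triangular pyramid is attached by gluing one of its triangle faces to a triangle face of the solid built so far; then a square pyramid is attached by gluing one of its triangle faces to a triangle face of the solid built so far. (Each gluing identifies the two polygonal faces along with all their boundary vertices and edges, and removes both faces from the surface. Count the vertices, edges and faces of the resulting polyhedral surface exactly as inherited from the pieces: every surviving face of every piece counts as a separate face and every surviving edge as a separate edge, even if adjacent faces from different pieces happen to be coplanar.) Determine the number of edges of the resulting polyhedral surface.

38

A regular icosahedron: V=12, E=30, F=20.
Attach a triangular pyramid (V=4, E=6, F=4) along a 3-gon: merge 3 vertices and 3 edges, delete both glued faces → V=13, E=33, F=22.
Attach a square pyramid (V=5, E=8, F=5) along a 3-gon: merge 3 vertices and 3 edges, delete both glued faces → V=15, E=38, F=25.
Check: V − E + F = 15 − 38 + 25 = 2.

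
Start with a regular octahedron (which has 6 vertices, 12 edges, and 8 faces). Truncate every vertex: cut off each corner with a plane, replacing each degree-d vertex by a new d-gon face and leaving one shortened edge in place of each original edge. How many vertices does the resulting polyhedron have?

Truncation replaces each original edge-end by a new vertex, so V′ = 2E = 24.
Each original edge survives, and each old vertex of degree d contributes d new edges; summing degrees gives Σd = 2E, so E′ = E + 2E = 3E = 36.
Each original face survives and each original vertex becomes one new face: F′ = F + V = 14.

24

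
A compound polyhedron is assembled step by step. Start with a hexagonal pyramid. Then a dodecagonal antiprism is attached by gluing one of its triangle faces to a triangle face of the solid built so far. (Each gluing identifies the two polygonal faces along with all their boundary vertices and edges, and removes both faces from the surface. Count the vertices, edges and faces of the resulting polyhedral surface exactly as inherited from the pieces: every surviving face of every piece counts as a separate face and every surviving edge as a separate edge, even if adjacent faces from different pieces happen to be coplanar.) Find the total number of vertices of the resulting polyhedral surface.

28

A hexagonal pyramid: V=7, E=12, F=7.
Attach a dodecagonal antiprism (V=24, E=48, F=26) along a 3-gon: merge 3 vertices and 3 edges, delete both glued faces → V=28, E=57, F=31.
Check: V − E + F = 28 − 57 + 31 = 2.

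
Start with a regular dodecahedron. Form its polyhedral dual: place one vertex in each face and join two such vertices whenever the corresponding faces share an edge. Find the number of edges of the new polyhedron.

30

The base solid has V = 20, E = 30, F = 12.
The dual swaps V and F and preserves E: V′ = F = 12, E′ = E = 30, F′ = V = 20.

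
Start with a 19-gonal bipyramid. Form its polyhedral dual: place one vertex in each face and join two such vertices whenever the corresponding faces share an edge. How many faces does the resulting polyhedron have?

The base solid has V = 21, E = 57, F = 38.
The dual swaps V and F and preserves E: V′ = F = 38, E′ = E = 57, F′ = V = 21.

21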